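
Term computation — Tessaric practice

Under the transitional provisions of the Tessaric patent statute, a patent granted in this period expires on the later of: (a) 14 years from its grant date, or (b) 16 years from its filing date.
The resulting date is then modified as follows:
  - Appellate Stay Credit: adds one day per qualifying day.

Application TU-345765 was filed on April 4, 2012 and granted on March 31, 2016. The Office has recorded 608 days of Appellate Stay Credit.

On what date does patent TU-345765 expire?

November 29, 2031

(a) grant + 14 years → 31 March 2030.
(b) filing + 16 years → 4 April 2028.
Later of the two: 31 March 2030.
Appellate Stay Credit: +608 days → 29 November 2031.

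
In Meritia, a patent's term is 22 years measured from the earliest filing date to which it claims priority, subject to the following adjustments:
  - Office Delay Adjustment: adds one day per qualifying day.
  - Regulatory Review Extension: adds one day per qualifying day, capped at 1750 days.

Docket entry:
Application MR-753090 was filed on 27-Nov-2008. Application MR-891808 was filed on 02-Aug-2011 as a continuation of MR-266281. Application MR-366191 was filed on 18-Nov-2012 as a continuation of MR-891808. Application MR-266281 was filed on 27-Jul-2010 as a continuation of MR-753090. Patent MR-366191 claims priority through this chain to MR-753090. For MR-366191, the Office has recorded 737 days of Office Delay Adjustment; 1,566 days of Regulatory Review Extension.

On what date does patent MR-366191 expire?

Earliest priority filing: 27 November 2008.
Base term: 27 November 2008 + 22 years → 27 November 2030.
Office Delay Adjustment: +737 days → 3 December 2032.
Regulatory Review Extension: 1566 days (within the 1750-day cap) → +1566 days → 18 March 2037.

March 18, 2037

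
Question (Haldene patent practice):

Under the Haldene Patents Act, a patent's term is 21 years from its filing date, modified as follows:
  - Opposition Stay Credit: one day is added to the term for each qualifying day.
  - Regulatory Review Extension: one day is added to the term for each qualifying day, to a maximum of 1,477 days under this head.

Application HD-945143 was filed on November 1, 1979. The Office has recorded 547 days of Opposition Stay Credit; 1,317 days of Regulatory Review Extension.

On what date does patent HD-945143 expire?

Base term: filing date + 21 years → 1 November 2000.
Opposition Stay Credit: +547 days → 2 May 2002.
Regulatory Review Extension: 1317 days (within the 1477-day cap) → +1317 days → 9 December 2005.

2005-12-09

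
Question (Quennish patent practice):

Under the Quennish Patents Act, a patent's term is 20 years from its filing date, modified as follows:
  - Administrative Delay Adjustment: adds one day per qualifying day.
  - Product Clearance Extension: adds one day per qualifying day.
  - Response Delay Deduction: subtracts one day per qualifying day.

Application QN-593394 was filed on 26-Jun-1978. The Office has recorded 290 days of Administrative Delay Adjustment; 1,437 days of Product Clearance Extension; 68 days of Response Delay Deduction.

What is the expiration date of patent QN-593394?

Base term: filing date + 20 years → 26 June 1998.
Administrative Delay Adjustment: +290 days → 12 April 1999.
Product Clearance Extension: +1437 days → 19 March 2003.
Response Delay Deduction: −68 days → 10 January 2003.

2003-01-10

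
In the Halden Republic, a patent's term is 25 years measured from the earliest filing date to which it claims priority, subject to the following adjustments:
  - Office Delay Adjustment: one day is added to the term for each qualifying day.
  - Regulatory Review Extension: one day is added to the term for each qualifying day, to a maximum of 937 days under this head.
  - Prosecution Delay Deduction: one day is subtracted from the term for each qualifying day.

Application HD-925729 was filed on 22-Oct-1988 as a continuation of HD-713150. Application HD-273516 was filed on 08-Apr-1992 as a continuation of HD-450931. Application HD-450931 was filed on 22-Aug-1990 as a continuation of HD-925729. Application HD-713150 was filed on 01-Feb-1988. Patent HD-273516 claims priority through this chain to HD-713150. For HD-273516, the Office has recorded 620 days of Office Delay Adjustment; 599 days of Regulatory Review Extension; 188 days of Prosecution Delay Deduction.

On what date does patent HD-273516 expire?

November 29, 2015

Earliest priority filing: 1 February 1988.
Base term: 1 February 1988 + 25 years → 1 February 2013.
Office Delay Adjustment: +620 days → 14 October 2014.
Regulatory Review Extension: 599 days (within the 937-day cap) → +599 days → 4 June 2016.
Prosecution Delay Deduction: −188 days → 29 November 2015.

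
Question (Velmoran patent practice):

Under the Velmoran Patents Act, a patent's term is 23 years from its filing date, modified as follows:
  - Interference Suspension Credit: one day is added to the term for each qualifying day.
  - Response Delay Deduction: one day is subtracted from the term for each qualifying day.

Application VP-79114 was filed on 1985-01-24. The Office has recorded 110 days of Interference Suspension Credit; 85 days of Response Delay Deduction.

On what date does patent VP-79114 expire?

Base term: filing date + 23 years → 24 January 2008.
Interference Suspension Credit: +110 days → 13 May 2008.
Response Delay Deduction: −85 days → 18 February 2008.

February 18, 2008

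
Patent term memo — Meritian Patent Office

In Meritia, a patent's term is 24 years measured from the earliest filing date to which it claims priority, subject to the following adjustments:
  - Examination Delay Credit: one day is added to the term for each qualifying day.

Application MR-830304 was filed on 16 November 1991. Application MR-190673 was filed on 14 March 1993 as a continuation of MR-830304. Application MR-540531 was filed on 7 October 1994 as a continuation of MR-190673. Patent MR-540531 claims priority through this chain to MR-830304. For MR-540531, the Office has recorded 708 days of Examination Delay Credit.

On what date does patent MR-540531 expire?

October 24, 2017

Earliest priority filing: 16 November 1991.
Base term: 16 November 1991 + 24 years → 16 November 2015.
Examination Delay Credit: +708 days → 24 October 2017.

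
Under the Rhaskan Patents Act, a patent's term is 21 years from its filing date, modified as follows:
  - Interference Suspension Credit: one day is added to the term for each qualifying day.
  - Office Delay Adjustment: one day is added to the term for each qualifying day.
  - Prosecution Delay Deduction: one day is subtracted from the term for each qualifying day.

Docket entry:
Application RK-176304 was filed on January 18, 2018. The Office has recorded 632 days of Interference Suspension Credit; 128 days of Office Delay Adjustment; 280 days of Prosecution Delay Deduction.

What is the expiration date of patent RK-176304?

Base term: filing date + 21 years → 18 January 2039.
Interference Suspension Credit: +632 days → 11 October 2040.
Office Delay Adjustment: +128 days → 16 February 2041.
Prosecution Delay Deduction: −280 days → 12 May 2040.

2040-05-12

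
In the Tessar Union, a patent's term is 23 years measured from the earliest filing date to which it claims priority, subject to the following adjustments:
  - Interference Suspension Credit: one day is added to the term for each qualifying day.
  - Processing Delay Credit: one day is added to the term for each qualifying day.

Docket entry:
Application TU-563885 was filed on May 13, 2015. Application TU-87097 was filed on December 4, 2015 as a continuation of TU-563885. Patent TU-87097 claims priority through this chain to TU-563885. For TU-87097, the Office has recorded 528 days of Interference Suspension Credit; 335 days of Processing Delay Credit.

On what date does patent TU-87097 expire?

Earliest priority filing: 13 May 2015.
Base term: 13 May 2015 + 23 years → 13 May 2038.
Interference Suspension Credit: +528 days → 23 October 2039.
Processing Delay Credit: +335 days → 22 September 2040.

September 22, 2040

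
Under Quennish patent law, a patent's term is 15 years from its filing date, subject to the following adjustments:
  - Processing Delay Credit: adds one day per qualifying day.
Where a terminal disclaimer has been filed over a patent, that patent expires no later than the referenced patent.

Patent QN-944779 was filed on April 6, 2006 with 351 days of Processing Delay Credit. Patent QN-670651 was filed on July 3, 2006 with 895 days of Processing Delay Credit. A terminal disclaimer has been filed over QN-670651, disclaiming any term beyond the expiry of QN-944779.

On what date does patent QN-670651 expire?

March 23, 2022

Natural term of QN-670651:
  Base: filing + 15 years → 3 July 2021.
  Processing Delay Credit: +895 days → 15 December 2023.
Expiry of referenced patent QN-944779:
  Base: filing + 15 years → 6 April 2021.
  Processing Delay Credit: +351 days → 23 March 2022.
Terminal disclaimer: QN-670651 expires on the earlier of 15 December 2023 and 23 March 2022.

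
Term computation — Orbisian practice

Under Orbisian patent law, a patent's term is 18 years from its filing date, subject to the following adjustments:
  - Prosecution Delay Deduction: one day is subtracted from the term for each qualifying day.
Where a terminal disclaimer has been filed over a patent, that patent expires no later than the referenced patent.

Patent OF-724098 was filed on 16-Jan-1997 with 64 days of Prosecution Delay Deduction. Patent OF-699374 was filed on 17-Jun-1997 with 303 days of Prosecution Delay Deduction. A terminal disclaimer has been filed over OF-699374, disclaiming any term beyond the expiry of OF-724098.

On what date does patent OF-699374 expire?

Natural term of OF-699374:
  Base: filing + 18 years → 17 June 2015.
  Prosecution Delay Deduction: −303 days → 18 August 2014.
Expiry of referenced patent OF-724098:
  Base: filing + 18 years → 16 January 2015.
  Prosecution Delay Deduction: −64 days → 13 November 2014.
Terminal disclaimer: OF-699374 expires on the earlier of 18 August 2014 and 13 November 2014.

2014-08-18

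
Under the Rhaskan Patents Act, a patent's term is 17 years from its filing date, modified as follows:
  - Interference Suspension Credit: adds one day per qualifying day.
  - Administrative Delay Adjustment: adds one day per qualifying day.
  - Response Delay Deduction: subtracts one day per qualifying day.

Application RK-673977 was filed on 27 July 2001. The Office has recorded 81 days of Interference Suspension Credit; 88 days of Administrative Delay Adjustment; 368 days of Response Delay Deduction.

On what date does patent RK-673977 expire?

2018-01-09

Base term: filing date + 17 years → 27 July 2018.
Interference Suspension Credit: +81 days → 16 October 2018.
Administrative Delay Adjustment: +88 days → 12 January 2019.
Response Delay Deduction: −368 days → 9 January 2018.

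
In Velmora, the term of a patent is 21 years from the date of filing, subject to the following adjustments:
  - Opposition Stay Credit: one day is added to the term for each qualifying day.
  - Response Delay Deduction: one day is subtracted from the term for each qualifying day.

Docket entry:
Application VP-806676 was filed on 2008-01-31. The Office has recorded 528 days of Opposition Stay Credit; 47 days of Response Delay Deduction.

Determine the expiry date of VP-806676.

Base term: filing date + 21 years → 31 January 2029.
Opposition Stay Credit: +528 days → 13 July 2030.
Response Delay Deduction: −47 days → 27 May 2030.

2030-05-27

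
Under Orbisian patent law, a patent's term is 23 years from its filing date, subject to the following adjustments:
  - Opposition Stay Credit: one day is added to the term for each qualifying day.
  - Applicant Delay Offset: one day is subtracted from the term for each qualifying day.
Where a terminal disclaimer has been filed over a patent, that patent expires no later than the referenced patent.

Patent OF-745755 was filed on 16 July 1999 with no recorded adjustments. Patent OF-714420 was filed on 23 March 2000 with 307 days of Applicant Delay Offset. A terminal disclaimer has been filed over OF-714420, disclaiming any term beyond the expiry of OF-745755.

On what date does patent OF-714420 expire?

Natural term of OF-714420:
  Base: filing + 23 years → 23 March 2023.
  Applicant Delay Offset: −307 days → 20 May 2022.
Expiry of referenced patent OF-745755:
  Base: filing + 23 years → 16 July 2022.
Terminal disclaimer: OF-714420 expires on the earlier of 20 May 2022 and 16 July 2022.

May 20, 2022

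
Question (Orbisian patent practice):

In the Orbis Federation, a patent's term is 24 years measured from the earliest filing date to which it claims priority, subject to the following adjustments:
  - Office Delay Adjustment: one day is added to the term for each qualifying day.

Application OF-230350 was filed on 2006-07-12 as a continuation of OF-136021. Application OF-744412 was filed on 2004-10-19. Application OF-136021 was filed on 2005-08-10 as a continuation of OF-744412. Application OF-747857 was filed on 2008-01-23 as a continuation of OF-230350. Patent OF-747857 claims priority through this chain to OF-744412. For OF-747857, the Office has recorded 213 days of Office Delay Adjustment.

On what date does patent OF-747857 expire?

Earliest priority filing: 19 October 2004.
Base term: 19 October 2004 + 24 years → 19 October 2028.
Office Delay Adjustment: +213 days → 20 May 2029.

May 20, 2029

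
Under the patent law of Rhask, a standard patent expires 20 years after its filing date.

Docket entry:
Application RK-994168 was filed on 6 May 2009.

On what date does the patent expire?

2029-05-06

Filing date + 20 years → 6 May 2029.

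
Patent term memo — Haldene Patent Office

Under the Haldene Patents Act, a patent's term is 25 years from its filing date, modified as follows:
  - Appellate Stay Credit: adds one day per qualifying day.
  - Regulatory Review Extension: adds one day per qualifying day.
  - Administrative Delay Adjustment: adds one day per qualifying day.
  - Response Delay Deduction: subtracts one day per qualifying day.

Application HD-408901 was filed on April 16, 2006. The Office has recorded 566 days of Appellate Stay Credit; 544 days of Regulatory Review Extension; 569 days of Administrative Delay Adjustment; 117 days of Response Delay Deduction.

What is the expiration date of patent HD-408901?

Base term: filing date + 25 years → 16 April 2031.
Appellate Stay Credit: +566 days → 2 November 2032.
Regulatory Review Extension: +544 days → 30 April 2034.
Administrative Delay Adjustment: +569 days → 20 November 2035.
Response Delay Deduction: −117 days → 26 July 2035.

2035-07-26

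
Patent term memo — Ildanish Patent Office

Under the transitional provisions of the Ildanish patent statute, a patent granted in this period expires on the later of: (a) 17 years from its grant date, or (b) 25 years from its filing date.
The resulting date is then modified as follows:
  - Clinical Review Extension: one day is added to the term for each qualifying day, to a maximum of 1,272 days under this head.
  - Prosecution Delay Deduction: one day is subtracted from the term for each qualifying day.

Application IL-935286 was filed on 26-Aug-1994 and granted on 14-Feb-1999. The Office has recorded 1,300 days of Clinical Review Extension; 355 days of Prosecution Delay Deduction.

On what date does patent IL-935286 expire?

(a) grant + 17 years → 14 February 2016.
(b) filing + 25 years → 26 August 2019.
Later of the two: 26 August 2019.
Clinical Review Extension: 1300 days claimed exceeds the 1272-day cap, so +1272 days → 18 February 2023.
Prosecution Delay Deduction: −355 days → 28 February 2022.

February 28, 2022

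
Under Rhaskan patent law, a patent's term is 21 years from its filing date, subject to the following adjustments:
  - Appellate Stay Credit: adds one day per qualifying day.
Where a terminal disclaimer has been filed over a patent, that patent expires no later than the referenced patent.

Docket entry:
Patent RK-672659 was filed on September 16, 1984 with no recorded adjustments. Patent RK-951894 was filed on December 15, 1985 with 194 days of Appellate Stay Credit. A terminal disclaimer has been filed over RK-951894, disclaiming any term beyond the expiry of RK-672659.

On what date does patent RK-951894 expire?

Natural term of RK-951894:
  Base: filing + 21 years → 15 December 2006.
  Appellate Stay Credit: +194 days → 27 June 2007.
Expiry of referenced patent RK-672659:
  Base: filing + 21 years → 16 September 2005.
Terminal disclaimer: RK-951894 expires on the earlier of 27 June 2007 and 16 September 2005.

2005-09-16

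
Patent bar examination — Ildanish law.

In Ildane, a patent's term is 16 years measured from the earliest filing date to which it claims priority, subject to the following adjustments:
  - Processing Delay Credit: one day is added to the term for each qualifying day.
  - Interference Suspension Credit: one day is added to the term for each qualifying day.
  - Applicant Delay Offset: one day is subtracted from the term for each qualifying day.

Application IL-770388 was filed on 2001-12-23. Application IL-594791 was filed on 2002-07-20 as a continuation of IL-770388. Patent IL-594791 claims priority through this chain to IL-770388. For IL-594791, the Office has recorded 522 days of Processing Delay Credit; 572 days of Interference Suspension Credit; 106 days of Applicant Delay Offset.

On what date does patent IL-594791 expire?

2020-09-06

Earliest priority filing: 23 December 2001.
Base term: 23 December 2001 + 16 years → 23 December 2017.
Processing Delay Credit: +522 days → 29 May 2019.
Interference Suspension Credit: +572 days → 21 December 2020.
Applicant Delay Offset: −106 days → 6 September 2020.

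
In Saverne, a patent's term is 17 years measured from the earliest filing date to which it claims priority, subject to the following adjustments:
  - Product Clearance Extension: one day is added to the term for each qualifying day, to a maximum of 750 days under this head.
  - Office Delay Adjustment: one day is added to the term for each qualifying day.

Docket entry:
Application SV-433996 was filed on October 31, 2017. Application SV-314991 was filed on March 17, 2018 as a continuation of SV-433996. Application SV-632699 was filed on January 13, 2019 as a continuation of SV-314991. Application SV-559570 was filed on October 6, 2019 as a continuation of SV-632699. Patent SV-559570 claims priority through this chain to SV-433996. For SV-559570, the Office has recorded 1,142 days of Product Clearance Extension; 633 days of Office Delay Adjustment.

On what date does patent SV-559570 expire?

August 14, 2038

Earliest priority filing: 31 October 2017.
Base term: 31 October 2017 + 17 years → 31 October 2034.
Product Clearance Extension: 1142 days claimed exceeds the 750-day cap, so +750 days → 19 November 2036.
Office Delay Adjustment: +633 days → 14 August 2038.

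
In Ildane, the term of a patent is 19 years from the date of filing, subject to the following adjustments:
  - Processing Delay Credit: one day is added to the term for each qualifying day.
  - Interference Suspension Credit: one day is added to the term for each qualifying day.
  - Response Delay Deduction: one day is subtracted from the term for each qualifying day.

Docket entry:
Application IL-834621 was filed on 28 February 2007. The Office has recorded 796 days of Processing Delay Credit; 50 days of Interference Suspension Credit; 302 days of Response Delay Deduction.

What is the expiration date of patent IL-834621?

August 26, 2027

Base term: filing date + 19 years → 28 February 2026.
Processing Delay Credit: +796 days → 4 May 2028.
Interference Suspension Credit: +50 days → 23 June 2028.
Response Delay Deduction: −302 days → 26 August 2027.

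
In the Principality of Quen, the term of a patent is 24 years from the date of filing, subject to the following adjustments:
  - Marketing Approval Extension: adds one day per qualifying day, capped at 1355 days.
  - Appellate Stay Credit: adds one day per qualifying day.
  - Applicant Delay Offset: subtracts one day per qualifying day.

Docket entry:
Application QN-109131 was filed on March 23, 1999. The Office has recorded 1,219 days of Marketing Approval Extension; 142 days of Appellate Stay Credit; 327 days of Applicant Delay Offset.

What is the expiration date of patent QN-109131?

Base term: filing date + 24 years → 23 March 2023.
Marketing Approval Extension: 1219 days (within the 1355-day cap) → +1219 days → 24 July 2026.
Appellate Stay Credit: +142 days → 13 December 2026.
Applicant Delay Offset: −327 days → 20 January 2026.

2026-01-20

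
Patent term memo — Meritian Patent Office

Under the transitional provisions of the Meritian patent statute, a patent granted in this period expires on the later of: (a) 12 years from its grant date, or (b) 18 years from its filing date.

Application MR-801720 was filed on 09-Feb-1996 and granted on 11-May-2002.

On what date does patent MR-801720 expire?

(a) grant + 12 years → 11 May 2014.
(b) filing + 18 years → 9 February 2014.
Later of the two: 11 May 2014.

2014-05-11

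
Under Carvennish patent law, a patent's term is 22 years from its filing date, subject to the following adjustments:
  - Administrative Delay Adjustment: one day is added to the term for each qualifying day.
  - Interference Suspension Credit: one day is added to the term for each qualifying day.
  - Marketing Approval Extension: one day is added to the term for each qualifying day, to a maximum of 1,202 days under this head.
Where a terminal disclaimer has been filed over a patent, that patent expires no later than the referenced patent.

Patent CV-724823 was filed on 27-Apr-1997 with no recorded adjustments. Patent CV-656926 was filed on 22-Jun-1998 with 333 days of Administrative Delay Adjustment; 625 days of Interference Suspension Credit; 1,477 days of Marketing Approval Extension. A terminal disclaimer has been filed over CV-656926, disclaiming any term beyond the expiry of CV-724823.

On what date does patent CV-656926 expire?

2019-04-27

Natural term of CV-656926:
  Base: filing + 22 years → 22 June 2020.
  Administrative Delay Adjustment: +333 days → 21 May 2021.
  Interference Suspension Credit: +625 days → 5 February 2023.
  Marketing Approval Extension: 1477 days claimed exceeds the 1202-day cap, so +1202 days → 22 May 2026.
Expiry of referenced patent CV-724823:
  Base: filing + 22 years → 27 April 2019.
Terminal disclaimer: CV-656926 expires on the earlier of 22 May 2026 and 27 April 2019.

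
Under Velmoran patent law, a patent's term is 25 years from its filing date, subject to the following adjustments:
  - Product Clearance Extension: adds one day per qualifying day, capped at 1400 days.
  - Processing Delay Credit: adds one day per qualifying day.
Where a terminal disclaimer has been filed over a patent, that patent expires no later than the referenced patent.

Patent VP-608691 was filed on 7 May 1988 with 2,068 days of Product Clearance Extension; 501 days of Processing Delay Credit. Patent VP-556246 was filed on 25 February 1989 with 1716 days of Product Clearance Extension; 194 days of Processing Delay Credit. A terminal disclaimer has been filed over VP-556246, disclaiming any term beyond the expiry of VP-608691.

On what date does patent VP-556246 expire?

Natural term of VP-556246:
  Base: filing + 25 years → 25 February 2014.
  Product Clearance Extension: 1716 days claimed exceeds the 1400-day cap, so +1400 days → 26 December 2017.
  Processing Delay Credit: +194 days → 8 July 2018.
Expiry of referenced patent VP-608691:
  Base: filing + 25 years → 7 May 2013.
  Product Clearance Extension: 2068 days claimed exceeds the 1400-day cap, so +1400 days → 7 March 2017.
  Processing Delay Credit: +501 days → 21 July 2018.
Terminal disclaimer: VP-556246 expires on the earlier of 8 July 2018 and 21 July 2018.

2018-07-08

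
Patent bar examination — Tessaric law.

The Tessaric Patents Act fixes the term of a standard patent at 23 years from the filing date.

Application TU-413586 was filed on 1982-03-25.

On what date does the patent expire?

Filing date + 23 years → 25 March 2005.

March 25, 2005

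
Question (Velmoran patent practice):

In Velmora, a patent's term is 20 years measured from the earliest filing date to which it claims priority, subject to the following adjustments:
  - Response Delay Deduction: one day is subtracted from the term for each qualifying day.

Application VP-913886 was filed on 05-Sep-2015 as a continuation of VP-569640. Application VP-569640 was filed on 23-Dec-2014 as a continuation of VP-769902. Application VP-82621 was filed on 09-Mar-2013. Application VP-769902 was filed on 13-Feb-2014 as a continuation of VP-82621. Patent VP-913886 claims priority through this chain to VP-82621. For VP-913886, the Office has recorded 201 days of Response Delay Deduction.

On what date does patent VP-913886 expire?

2032-08-20

Earliest priority filing: 9 March 2013.
Base term: 9 March 2013 + 20 years → 9 March 2033.
Response Delay Deduction: −201 days → 20 August 2032.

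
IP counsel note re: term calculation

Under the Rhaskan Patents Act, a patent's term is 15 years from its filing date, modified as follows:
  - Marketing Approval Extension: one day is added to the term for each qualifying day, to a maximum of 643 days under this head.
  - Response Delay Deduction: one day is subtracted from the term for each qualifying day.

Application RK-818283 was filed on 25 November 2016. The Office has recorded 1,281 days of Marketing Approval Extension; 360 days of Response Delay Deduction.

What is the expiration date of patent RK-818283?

2032-09-03

Base term: filing date + 15 years → 25 November 2031.
Marketing Approval Extension: 1281 days claimed exceeds the 643-day cap, so +643 days → 29 August 2033.
Response Delay Deduction: −360 days → 3 September 2032.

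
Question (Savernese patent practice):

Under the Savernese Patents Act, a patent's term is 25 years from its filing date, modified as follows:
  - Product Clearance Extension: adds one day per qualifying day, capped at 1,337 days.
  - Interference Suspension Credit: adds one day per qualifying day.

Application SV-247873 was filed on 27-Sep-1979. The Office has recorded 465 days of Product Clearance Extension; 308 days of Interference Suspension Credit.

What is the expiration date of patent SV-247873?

2006-11-09

Base term: filing date + 25 years → 27 September 2004.
Product Clearance Extension: 465 days (within the 1337-day cap) → +465 days → 5 January 2006.
Interference Suspension Credit: +308 days → 9 November 2006.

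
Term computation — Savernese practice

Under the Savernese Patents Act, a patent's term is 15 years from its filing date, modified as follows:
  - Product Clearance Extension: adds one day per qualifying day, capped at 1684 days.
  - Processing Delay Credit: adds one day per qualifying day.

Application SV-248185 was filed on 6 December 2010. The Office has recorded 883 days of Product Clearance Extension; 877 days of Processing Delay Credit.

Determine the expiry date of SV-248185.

October 1, 2030

Base term: filing date + 15 years → 6 December 2025.
Product Clearance Extension: 883 days (within the 1684-day cap) → +883 days → 7 May 2028.
Processing Delay Credit: +877 days → 1 October 2030.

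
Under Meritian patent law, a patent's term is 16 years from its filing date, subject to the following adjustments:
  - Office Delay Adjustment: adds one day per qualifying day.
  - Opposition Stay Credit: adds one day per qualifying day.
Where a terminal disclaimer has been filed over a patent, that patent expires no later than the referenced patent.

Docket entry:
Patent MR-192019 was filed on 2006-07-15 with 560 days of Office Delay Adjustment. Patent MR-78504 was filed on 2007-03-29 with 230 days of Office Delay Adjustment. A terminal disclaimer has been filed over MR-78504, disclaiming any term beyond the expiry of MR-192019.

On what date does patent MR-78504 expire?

Natural term of MR-78504:
  Base: filing + 16 years → 29 March 2023.
  Office Delay Adjustment: +230 days → 14 November 2023.
Expiry of referenced patent MR-192019:
  Base: filing + 16 years → 15 July 2022.
  Office Delay Adjustment: +560 days → 26 January 2024.
Terminal disclaimer: MR-78504 expires on the earlier of 14 November 2023 and 26 January 2024.

November 14, 2023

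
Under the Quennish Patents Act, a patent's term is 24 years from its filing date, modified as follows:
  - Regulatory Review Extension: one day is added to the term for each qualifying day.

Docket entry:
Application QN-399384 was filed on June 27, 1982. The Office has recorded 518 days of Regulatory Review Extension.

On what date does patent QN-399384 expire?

November 27, 2007

Base term: filing date + 24 years → 27 June 2006.
Regulatory Review Extension: +518 days → 27 November 2007.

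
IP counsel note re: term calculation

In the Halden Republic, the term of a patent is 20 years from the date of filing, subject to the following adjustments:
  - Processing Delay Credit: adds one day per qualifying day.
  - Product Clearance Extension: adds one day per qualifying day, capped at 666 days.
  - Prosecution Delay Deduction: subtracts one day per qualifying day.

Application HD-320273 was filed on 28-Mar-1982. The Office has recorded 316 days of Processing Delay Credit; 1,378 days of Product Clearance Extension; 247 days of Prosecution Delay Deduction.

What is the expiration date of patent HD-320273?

April 1, 2004

Base term: filing date + 20 years → 28 March 2002.
Processing Delay Credit: +316 days → 7 February 2003.
Product Clearance Extension: 1378 days claimed exceeds the 666-day cap, so +666 days → 4 December 2004.
Prosecution Delay Deduction: −247 days → 1 April 2004.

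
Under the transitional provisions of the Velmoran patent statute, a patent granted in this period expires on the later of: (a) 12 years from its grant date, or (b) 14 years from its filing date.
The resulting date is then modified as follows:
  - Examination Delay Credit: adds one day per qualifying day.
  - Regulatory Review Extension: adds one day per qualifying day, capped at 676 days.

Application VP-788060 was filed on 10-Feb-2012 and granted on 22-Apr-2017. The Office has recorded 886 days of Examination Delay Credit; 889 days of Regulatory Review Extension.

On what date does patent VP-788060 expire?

2033-08-01

(a) grant + 12 years → 22 April 2029.
(b) filing + 14 years → 10 February 2026.
Later of the two: 22 April 2029.
Examination Delay Credit: +886 days → 25 September 2031.
Regulatory Review Extension: 889 days claimed exceeds the 676-day cap, so +676 days → 1 August 2033.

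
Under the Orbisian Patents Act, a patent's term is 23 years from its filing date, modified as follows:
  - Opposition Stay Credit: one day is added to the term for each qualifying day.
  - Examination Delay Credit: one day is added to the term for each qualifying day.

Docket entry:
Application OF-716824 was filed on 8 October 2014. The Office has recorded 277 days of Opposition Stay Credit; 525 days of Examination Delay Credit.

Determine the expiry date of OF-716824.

December 19, 2039

Base term: filing date + 23 years → 8 October 2037.
Opposition Stay Credit: +277 days → 12 July 2038.
Examination Delay Credit: +525 days → 19 December 2039.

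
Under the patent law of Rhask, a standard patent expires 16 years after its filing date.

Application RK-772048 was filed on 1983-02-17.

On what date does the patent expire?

Filing date + 16 years → 17 February 1999.

February 17, 1999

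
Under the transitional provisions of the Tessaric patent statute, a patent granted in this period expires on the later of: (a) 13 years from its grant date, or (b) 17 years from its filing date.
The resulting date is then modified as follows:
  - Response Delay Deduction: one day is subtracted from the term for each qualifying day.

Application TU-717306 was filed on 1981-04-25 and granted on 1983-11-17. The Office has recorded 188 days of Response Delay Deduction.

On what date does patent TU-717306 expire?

(a) grant + 13 years → 17 November 1996.
(b) filing + 17 years → 25 April 1998.
Later of the two: 25 April 1998.
Response Delay Deduction: −188 days → 19 October 1997.

1997-10-19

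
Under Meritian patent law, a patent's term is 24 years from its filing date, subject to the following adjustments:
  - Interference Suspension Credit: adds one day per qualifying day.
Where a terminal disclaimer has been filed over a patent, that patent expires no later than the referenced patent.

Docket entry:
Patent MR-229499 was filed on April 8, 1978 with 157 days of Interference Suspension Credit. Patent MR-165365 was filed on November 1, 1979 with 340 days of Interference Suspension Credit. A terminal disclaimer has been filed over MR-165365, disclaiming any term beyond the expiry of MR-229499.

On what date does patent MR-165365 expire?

Natural term of MR-165365:
  Base: filing + 24 years → 1 November 2003.
  Interference Suspension Credit: +340 days → 6 October 2004.
Expiry of referenced patent MR-229499:
  Base: filing + 24 years → 8 April 2002.
  Interference Suspension Credit: +157 days → 12 September 2002.
Terminal disclaimer: MR-165365 expires on the earlier of 6 October 2004 and 12 September 2002.

2002-09-12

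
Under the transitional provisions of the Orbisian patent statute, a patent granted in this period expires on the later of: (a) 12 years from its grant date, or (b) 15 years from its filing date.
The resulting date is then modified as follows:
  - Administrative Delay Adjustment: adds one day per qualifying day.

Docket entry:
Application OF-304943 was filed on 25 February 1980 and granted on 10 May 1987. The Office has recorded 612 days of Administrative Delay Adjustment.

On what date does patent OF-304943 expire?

(a) grant + 12 years → 10 May 1999.
(b) filing + 15 years → 25 February 1995.
Later of the two: 10 May 1999.
Administrative Delay Adjustment: +612 days → 11 January 2001.

2001-01-11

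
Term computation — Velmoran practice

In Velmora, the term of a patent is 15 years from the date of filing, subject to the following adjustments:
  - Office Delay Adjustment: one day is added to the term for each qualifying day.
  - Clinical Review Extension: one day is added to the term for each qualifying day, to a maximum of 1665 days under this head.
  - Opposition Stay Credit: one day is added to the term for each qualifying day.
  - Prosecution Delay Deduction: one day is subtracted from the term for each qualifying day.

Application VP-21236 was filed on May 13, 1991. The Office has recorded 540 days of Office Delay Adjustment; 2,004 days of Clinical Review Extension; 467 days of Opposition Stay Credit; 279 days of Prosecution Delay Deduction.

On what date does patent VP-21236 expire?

November 30, 2012

Base term: filing date + 15 years → 13 May 2006.
Office Delay Adjustment: +540 days → 4 November 2007.
Clinical Review Extension: 2004 days claimed exceeds the 1665-day cap, so +1665 days → 26 May 2012.
Opposition Stay Credit: +467 days → 5 September 2013.
Prosecution Delay Deduction: −279 days → 30 November 2012.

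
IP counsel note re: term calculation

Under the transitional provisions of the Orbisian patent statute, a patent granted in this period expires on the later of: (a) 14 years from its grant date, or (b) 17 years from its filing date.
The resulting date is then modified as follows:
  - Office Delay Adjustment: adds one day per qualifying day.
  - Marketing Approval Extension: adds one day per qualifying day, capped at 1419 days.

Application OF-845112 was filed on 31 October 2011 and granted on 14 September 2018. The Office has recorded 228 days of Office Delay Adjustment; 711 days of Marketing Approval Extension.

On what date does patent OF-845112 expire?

April 11, 2035

(a) grant + 14 years → 14 September 2032.
(b) filing + 17 years → 31 October 2028.
Later of the two: 14 September 2032.
Office Delay Adjustment: +228 days → 30 April 2033.
Marketing Approval Extension: 711 days (within the 1419-day cap) → +711 days → 11 April 2035.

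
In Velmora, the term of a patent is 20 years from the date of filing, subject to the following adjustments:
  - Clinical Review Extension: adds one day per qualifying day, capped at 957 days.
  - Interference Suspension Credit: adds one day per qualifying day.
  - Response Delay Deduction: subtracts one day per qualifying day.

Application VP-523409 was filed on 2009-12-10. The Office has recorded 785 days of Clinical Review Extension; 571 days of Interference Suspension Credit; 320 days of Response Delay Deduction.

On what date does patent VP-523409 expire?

2032-10-11

Base term: filing date + 20 years → 10 December 2029.
Clinical Review Extension: 785 days (within the 957-day cap) → +785 days → 3 February 2032.
Interference Suspension Credit: +571 days → 27 August 2033.
Response Delay Deduction: −320 days → 11 October 2032.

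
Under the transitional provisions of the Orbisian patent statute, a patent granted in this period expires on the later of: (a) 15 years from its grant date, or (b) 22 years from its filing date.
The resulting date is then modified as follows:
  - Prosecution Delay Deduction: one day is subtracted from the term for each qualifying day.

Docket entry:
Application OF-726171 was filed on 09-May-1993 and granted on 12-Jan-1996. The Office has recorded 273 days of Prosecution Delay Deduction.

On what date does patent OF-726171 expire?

(a) grant + 15 years → 12 January 2011.
(b) filing + 22 years → 9 May 2015.
Later of the two: 9 May 2015.
Prosecution Delay Deduction: −273 days → 9 August 2014.

2014-08-09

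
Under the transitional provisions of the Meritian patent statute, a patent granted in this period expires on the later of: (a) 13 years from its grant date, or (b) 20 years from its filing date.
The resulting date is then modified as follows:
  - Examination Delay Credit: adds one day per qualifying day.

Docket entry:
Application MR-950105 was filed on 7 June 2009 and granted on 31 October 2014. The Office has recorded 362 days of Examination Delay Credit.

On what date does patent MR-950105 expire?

June 4, 2030

(a) grant + 13 years → 31 October 2027.
(b) filing + 20 years → 7 June 2029.
Later of the two: 7 June 2029.
Examination Delay Credit: +362 days → 4 June 2030.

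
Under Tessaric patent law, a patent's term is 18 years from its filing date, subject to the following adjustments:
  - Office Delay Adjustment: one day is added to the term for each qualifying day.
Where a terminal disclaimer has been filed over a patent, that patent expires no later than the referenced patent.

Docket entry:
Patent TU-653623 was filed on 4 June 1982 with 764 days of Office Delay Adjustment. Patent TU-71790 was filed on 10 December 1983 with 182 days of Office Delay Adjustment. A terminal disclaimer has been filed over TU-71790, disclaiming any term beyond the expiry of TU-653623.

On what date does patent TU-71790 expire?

Natural term of TU-71790:
  Base: filing + 18 years → 10 December 2001.
  Office Delay Adjustment: +182 days → 10 June 2002.
Expiry of referenced patent TU-653623:
  Base: filing + 18 years → 4 June 2000.
  Office Delay Adjustment: +764 days → 8 July 2002.
Terminal disclaimer: TU-71790 expires on the earlier of 10 June 2002 and 8 July 2002.

2002-06-10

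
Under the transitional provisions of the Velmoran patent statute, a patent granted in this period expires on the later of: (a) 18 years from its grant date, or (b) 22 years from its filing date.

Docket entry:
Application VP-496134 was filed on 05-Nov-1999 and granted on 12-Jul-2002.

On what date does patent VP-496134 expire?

(a) grant + 18 years → 12 July 2020.
(b) filing + 22 years → 5 November 2021.
Later of the two: 5 November 2021.

2021-11-05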